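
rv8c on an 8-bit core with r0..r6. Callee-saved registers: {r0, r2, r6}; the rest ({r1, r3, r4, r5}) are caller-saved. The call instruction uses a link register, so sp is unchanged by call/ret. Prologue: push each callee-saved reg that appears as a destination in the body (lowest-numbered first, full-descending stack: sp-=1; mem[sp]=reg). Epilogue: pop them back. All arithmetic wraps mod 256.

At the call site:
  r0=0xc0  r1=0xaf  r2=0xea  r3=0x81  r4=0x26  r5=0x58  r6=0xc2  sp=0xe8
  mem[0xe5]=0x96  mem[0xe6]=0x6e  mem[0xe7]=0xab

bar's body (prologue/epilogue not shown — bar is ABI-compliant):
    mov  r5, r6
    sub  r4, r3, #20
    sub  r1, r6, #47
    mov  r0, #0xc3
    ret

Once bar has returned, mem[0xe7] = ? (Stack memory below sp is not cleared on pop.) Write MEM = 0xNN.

prologue: push r0 -> mem[0xe7]=0xc0, sp=0xe7
body[0] mov  r5, r6 -> r5=0xc2
body[1] sub  r4, r3, #20 -> r4=0x6d
body[2] sub  r1, r6, #47 -> r1=0x93
body[3] mov  r0, #0xc3 -> r0=0xc3
epilogue: pop r0=0xc0, sp=0xe8
prologue pushed ['r0'] at ['0xe7']

MEM = 0xc0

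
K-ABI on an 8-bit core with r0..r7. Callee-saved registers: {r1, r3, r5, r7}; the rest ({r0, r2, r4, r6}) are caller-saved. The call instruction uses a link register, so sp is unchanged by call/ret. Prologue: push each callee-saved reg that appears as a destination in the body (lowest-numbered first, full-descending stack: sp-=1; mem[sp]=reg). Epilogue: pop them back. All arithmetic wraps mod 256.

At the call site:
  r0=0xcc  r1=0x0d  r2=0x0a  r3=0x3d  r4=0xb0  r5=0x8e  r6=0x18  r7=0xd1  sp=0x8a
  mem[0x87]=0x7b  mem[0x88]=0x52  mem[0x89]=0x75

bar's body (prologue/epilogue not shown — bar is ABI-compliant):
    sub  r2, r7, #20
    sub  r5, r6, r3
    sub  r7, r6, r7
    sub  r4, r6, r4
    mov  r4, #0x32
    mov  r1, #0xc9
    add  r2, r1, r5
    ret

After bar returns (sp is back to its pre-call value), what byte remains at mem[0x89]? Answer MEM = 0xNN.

MEM = 0x0d

prologue: push r1 -> mem[0x89]=0x0d, sp=0x89
prologue: push r5 -> mem[0x88]=0x8e, sp=0x88
prologue: push r7 -> mem[0x87]=0xd1, sp=0x87
body[0] sub  r2, r7, #20 -> r2=0xbd
body[1] sub  r5, r6, r3 -> r5=0xdb
body[2] sub  r7, r6, r7 -> r7=0x47
body[3] sub  r4, r6, r4 -> r4=0x68
body[4] mov  r4, #0x32 -> r4=0x32
body[5] mov  r1, #0xc9 -> r1=0xc9
body[6] add  r2, r1, r5 -> r2=0xa4
epilogue: pop r7=0xd1, sp=0x88
epilogue: pop r5=0x8e, sp=0x89
epilogue: pop r1=0x0d, sp=0x8a
prologue pushed ['r1', 'r5', 'r7'] at ['0x89', '0x88', '0x87']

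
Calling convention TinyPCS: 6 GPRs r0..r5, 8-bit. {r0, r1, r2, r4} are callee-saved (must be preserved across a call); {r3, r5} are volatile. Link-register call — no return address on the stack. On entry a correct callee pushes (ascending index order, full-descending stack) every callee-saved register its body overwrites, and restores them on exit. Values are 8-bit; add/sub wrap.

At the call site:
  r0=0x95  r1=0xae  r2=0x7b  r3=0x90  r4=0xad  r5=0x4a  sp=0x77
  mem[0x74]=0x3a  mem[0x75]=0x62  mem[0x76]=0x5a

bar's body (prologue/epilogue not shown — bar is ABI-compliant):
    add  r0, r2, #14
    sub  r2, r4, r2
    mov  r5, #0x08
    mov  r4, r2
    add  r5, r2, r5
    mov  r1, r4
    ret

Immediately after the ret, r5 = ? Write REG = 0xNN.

REG = 0x3a

prologue: push r0 → mem[0x76]=0x95, sp=0x76
prologue: push r1 → mem[0x75]=0xae, sp=0x75
prologue: push r2 → mem[0x74]=0x7b, sp=0x74
prologue: push r4 → mem[0x73]=0xad, sp=0x73
body[0] add  r0, r2, #14 → r0=0x89
body[1] sub  r2, r4, r2 → r2=0x32
body[2] mov  r5, #0x08 → r5=0x08
body[3] mov  r4, r2 → r4=0x32
body[4] add  r5, r2, r5 → r5=0x3a
body[5] mov  r1, r4 → r1=0x32
epilogue: pop r4=0xad, sp=0x74
epilogue: pop r2=0x7b, sp=0x75
epilogue: pop r1=0xae, sp=0x76
epilogue: pop r0=0x95, sp=0x77
r5 is caller-saved → body value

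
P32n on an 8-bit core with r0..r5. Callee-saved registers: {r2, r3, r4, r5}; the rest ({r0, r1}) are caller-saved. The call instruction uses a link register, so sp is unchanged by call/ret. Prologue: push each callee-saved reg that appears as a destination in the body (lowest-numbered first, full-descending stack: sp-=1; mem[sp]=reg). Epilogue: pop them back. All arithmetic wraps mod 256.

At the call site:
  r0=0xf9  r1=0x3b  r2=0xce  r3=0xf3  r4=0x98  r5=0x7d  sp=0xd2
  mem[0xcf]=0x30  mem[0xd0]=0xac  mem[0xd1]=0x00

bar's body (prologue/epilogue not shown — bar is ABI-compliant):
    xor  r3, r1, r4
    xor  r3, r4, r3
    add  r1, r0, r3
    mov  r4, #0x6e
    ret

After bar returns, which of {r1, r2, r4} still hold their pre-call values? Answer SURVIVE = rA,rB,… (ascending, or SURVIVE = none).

SURVIVE = r2,r4

prologue: push r3 → mem[0xd1]=0xf3, sp=0xd1
prologue: push r4 → mem[0xd0]=0x98, sp=0xd0
body[0] xor  r3, r1, r4 → r3=0xa3
body[1] xor  r3, r4, r3 → r3=0x3b
body[2] add  r1, r0, r3 → r1=0x34
body[3] mov  r4, #0x6e → r4=0x6e
epilogue: pop r4=0x98, sp=0xd1
epilogue: pop r3=0xf3, sp=0xd2
r1: caller-saved, written=True
r2: callee-saved, written=False
r4: callee-saved, written=True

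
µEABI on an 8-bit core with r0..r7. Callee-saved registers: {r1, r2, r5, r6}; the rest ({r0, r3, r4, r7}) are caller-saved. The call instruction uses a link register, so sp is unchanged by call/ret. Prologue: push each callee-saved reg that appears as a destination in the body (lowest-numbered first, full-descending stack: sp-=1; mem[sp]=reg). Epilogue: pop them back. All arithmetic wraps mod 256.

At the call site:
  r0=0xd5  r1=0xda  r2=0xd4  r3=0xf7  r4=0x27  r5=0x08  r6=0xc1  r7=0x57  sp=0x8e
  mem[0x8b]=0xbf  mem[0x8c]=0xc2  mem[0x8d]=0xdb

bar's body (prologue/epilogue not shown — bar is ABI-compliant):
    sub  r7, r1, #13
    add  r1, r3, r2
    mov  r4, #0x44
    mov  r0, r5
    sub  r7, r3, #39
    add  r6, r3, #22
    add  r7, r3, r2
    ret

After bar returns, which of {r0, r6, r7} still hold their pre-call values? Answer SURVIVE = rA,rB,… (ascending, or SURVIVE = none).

prologue: push r1 → mem[0x8d]=0xda, sp=0x8d
prologue: push r6 → mem[0x8c]=0xc1, sp=0x8c
body[0] sub  r7, r1, #13 → r7=0xcd
body[1] add  r1, r3, r2 → r1=0xcb
body[2] mov  r4, #0x44 → r4=0x44
body[3] mov  r0, r5 → r0=0x08
body[4] sub  r7, r3, #39 → r7=0xd0
body[5] add  r6, r3, #22 → r6=0x0d
body[6] add  r7, r3, r2 → r7=0xcb
epilogue: pop r6=0xc1, sp=0x8d
epilogue: pop r1=0xda, sp=0x8e
r0: caller-saved, written=True
r6: callee-saved, written=True
r7: caller-saved, written=True

SURVIVE = r6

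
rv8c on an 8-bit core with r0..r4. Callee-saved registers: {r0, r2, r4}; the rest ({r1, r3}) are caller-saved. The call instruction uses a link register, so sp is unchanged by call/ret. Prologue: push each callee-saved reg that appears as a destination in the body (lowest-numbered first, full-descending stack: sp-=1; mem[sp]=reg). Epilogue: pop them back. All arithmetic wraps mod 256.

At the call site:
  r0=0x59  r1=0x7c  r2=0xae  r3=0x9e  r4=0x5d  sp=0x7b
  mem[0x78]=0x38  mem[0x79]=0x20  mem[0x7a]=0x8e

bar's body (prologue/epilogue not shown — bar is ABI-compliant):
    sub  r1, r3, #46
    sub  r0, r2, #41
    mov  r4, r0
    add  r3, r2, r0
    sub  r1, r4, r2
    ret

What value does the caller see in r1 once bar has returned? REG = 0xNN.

prologue: push r0 → mem[0x7a]=0x59, sp=0x7a
prologue: push r4 → mem[0x79]=0x5d, sp=0x79
body[0] sub  r1, r3, #46 → r1=0x70
body[1] sub  r0, r2, #41 → r0=0x85
body[2] mov  r4, r0 → r4=0x85
body[3] add  r3, r2, r0 → r3=0x33
body[4] sub  r1, r4, r2 → r1=0xd7
epilogue: pop r4=0x5d, sp=0x7a
epilogue: pop r0=0x59, sp=0x7b
r1 is caller-saved → body value

REG = 0xd7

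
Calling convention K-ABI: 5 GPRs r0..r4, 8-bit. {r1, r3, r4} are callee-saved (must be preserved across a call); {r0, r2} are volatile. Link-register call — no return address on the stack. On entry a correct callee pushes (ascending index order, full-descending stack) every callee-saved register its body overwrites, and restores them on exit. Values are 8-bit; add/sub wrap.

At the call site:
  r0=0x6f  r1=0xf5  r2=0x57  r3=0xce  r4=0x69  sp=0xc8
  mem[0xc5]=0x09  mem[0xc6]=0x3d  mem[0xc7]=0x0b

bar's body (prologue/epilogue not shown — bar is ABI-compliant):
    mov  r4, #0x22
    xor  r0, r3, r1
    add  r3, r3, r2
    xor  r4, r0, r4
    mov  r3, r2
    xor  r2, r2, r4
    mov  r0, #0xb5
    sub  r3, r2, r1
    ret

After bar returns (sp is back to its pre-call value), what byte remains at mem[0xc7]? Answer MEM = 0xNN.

prologue: push r3 → mem[0xc7]=0xce, sp=0xc7
prologue: push r4 → mem[0xc6]=0x69, sp=0xc6
body[0] mov  r4, #0x22 → r4=0x22
body[1] xor  r0, r3, r1 → r0=0x3b
body[2] add  r3, r3, r2 → r3=0x25
body[3] xor  r4, r0, r4 → r4=0x19
body[4] mov  r3, r2 → r3=0x57
body[5] xor  r2, r2, r4 → r2=0x4e
body[6] mov  r0, #0xb5 → r0=0xb5
body[7] sub  r3, r2, r1 → r3=0x59
epilogue: pop r4=0x69, sp=0xc7
epilogue: pop r3=0xce, sp=0xc8
prologue pushed ['r3', 'r4'] at ['0xc7', '0xc6']

MEM = 0xce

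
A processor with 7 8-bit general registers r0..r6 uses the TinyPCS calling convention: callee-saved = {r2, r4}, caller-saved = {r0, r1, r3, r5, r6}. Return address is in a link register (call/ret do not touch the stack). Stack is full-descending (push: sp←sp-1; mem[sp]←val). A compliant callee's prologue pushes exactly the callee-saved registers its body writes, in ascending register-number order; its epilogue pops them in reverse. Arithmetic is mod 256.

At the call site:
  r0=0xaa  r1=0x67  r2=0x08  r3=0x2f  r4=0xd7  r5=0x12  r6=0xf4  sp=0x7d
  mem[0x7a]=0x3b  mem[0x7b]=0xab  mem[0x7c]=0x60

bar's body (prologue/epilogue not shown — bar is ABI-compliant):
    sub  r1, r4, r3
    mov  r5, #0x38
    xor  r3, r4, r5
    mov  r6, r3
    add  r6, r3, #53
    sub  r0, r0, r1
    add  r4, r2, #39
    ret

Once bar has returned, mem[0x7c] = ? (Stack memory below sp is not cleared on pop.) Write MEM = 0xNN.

MEM = 0xd7

prologue: push r4 → mem[0x7c]=0xd7, sp=0x7c
body[0] sub  r1, r4, r3 → r1=0xa8
body[1] mov  r5, #0x38 → r5=0x38
body[2] xor  r3, r4, r5 → r3=0xef
body[3] mov  r6, r3 → r6=0xef
body[4] add  r6, r3, #53 → r6=0x24
body[5] sub  r0, r0, r1 → r0=0x02
body[6] add  r4, r2, #39 → r4=0x2f
epilogue: pop r4=0xd7, sp=0x7d
prologue pushed ['r4'] at ['0x7c']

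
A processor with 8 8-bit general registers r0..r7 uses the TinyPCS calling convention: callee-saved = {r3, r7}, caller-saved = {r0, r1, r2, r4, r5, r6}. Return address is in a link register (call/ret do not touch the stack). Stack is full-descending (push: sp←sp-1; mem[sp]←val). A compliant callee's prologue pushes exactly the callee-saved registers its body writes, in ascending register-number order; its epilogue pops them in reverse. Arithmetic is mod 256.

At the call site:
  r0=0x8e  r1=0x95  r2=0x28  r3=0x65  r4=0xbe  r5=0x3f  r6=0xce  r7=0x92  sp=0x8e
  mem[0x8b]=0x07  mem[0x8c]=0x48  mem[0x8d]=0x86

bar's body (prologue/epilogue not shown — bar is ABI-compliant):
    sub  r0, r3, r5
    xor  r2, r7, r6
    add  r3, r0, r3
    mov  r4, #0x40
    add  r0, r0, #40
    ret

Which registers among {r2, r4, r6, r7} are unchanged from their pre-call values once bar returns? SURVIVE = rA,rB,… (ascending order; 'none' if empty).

SURVIVE = r6,r7

prologue: push r3 -> mem[0x8d]=0x65, sp=0x8d
body[0] sub  r0, r3, r5 -> r0=0x26
body[1] xor  r2, r7, r6 -> r2=0x5c
body[2] add  r3, r0, r3 -> r3=0x8b
body[3] mov  r4, #0x40 -> r4=0x40
body[4] add  r0, r0, #40 -> r0=0x4e
epilogue: pop r3=0x65, sp=0x8e
r2: caller-saved, written=True
r4: caller-saved, written=True
r6: caller-saved, written=False
r7: callee-saved, written=False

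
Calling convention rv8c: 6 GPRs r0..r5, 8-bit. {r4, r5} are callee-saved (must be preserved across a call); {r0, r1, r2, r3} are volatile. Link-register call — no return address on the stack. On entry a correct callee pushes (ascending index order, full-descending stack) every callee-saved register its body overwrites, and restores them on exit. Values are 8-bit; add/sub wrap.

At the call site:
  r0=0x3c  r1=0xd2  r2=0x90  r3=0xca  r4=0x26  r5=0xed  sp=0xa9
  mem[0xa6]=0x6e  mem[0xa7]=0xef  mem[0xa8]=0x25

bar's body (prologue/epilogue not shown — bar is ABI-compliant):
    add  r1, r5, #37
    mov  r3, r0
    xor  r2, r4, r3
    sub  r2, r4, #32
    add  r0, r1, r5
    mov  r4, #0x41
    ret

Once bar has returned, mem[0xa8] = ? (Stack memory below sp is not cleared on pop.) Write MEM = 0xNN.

MEM = 0x26

prologue: push r4 -> mem[0xa8]=0x26, sp=0xa8
body[0] add  r1, r5, #37 -> r1=0x12
body[1] mov  r3, r0 -> r3=0x3c
body[2] xor  r2, r4, r3 -> r2=0x1a
body[3] sub  r2, r4, #32 -> r2=0x06
body[4] add  r0, r1, r5 -> r0=0xff
body[5] mov  r4, #0x41 -> r4=0x41
epilogue: pop r4=0x26, sp=0xa9
prologue pushed ['r4'] at ['0xa8']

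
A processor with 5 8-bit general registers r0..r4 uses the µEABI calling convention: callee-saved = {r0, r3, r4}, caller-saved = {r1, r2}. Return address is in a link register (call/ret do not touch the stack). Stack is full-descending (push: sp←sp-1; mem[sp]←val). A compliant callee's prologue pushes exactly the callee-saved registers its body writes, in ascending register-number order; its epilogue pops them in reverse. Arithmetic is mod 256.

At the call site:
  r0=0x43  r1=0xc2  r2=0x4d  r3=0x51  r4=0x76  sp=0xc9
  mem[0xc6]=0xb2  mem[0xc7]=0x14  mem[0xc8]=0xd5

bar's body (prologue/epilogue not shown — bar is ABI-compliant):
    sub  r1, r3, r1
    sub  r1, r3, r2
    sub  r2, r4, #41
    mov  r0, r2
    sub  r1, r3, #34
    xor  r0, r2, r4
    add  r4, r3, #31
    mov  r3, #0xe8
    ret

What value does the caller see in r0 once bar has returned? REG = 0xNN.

prologue: push r0 -> mem[0xc8]=0x43, sp=0xc8
prologue: push r3 -> mem[0xc7]=0x51, sp=0xc7
prologue: push r4 -> mem[0xc6]=0x76, sp=0xc6
body[0] sub  r1, r3, r1 -> r1=0x8f
body[1] sub  r1, r3, r2 -> r1=0x04
body[2] sub  r2, r4, #41 -> r2=0x4d
body[3] mov  r0, r2 -> r0=0x4d
body[4] sub  r1, r3, #34 -> r1=0x2f
body[5] xor  r0, r2, r4 -> r0=0x3b
body[6] add  r4, r3, #31 -> r4=0x70
body[7] mov  r3, #0xe8 -> r3=0xe8
epilogue: pop r4=0x76, sp=0xc7
epilogue: pop r3=0x51, sp=0xc8
epilogue: pop r0=0x43, sp=0xc9
r0 is callee-saved -> restored

REG = 0x43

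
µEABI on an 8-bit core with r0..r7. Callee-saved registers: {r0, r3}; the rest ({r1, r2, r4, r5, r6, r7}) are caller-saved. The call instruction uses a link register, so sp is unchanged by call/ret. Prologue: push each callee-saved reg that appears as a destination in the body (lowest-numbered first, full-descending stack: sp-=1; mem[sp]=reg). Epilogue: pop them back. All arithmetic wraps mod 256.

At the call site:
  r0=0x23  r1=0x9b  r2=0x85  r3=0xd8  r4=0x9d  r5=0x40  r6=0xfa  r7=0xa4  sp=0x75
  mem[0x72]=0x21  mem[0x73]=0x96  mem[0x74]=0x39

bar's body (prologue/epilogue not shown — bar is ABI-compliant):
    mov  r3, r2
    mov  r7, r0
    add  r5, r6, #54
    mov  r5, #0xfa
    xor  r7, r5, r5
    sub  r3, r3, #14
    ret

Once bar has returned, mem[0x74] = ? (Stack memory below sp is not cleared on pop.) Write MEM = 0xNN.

MEM = 0xd8

prologue: push r3 -> mem[0x74]=0xd8, sp=0x74
body[0] mov  r3, r2 -> r3=0x85
body[1] mov  r7, r0 -> r7=0x23
body[2] add  r5, r6, #54 -> r5=0x30
body[3] mov  r5, #0xfa -> r5=0xfa
body[4] xor  r7, r5, r5 -> r7=0x00
body[5] sub  r3, r3, #14 -> r3=0x77
epilogue: pop r3=0xd8, sp=0x75
prologue pushed ['r3'] at ['0x74']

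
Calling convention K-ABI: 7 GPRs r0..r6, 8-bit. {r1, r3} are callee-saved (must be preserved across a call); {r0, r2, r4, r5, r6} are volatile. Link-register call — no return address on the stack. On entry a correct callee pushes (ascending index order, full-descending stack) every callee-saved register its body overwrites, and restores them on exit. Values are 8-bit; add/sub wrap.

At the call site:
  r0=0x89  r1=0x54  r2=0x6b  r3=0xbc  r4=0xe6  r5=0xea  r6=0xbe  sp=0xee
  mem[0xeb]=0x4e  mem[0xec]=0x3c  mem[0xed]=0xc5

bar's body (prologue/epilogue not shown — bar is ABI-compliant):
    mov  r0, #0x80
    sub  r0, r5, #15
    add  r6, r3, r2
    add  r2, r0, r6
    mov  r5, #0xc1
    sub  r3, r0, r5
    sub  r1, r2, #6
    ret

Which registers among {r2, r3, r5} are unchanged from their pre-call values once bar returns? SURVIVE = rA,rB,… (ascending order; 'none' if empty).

prologue: push r1 -> mem[0xed]=0x54, sp=0xed
prologue: push r3 -> mem[0xec]=0xbc, sp=0xec
body[0] mov  r0, #0x80 -> r0=0x80
body[1] sub  r0, r5, #15 -> r0=0xdb
body[2] add  r6, r3, r2 -> r6=0x27
body[3] add  r2, r0, r6 -> r2=0x02
body[4] mov  r5, #0xc1 -> r5=0xc1
body[5] sub  r3, r0, r5 -> r3=0x1a
body[6] sub  r1, r2, #6 -> r1=0xfc
epilogue: pop r3=0xbc, sp=0xed
epilogue: pop r1=0x54, sp=0xee
r2: caller-saved, written=True
r3: callee-saved, written=True
r5: caller-saved, written=True

SURVIVE = r3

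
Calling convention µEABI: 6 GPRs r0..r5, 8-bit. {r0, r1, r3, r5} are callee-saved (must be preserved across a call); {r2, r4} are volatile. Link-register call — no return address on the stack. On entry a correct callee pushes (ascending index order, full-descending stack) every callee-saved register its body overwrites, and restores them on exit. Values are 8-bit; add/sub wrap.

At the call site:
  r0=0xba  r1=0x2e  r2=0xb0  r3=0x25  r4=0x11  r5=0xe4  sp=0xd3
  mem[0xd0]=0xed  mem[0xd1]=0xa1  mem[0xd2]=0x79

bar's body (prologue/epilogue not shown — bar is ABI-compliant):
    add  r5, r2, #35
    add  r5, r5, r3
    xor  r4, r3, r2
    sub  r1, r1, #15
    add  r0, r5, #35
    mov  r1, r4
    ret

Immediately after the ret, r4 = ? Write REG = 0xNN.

REG = 0x95

prologue: push r0 -> mem[0xd2]=0xba, sp=0xd2
prologue: push r1 -> mem[0xd1]=0x2e, sp=0xd1
prologue: push r5 -> mem[0xd0]=0xe4, sp=0xd0
body[0] add  r5, r2, #35 -> r5=0xd3
body[1] add  r5, r5, r3 -> r5=0xf8
body[2] xor  r4, r3, r2 -> r4=0x95
body[3] sub  r1, r1, #15 -> r1=0x1f
body[4] add  r0, r5, #35 -> r0=0x1b
body[5] mov  r1, r4 -> r1=0x95
epilogue: pop r5=0xe4, sp=0xd1
epilogue: pop r1=0x2e, sp=0xd2
epilogue: pop r0=0xba, sp=0xd3
r4 is caller-saved -> body value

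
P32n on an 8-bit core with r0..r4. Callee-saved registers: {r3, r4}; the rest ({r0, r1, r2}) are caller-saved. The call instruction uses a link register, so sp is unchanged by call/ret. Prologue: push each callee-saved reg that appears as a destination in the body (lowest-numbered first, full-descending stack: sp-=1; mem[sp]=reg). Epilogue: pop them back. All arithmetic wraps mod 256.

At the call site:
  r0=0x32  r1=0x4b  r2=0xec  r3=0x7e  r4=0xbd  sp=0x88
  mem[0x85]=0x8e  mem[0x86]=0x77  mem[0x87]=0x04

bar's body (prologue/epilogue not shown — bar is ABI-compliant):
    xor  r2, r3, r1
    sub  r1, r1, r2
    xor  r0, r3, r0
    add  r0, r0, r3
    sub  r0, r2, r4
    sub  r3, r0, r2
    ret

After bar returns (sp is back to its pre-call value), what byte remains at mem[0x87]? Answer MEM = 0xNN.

MEM = 0x7e

prologue: push r3 -> mem[0x87]=0x7e, sp=0x87
body[0] xor  r2, r3, r1 -> r2=0x35
body[1] sub  r1, r1, r2 -> r1=0x16
body[2] xor  r0, r3, r0 -> r0=0x4c
body[3] add  r0, r0, r3 -> r0=0xca
body[4] sub  r0, r2, r4 -> r0=0x78
body[5] sub  r3, r0, r2 -> r3=0x43
epilogue: pop r3=0x7e, sp=0x88
prologue pushed ['r3'] at ['0x87']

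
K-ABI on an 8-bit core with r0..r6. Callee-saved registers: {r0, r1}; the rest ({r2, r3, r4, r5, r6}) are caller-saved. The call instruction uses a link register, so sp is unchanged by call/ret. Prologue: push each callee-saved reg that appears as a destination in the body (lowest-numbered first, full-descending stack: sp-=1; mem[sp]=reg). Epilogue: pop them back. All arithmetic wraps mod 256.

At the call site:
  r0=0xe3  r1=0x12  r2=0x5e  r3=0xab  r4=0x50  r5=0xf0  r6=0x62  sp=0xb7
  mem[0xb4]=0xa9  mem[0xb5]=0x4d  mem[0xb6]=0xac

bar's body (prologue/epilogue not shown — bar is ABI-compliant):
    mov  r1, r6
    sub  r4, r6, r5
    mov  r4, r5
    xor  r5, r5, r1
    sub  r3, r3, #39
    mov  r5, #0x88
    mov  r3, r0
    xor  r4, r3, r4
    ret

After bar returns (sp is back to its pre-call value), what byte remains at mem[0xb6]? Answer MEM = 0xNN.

MEM = 0x12

prologue: push r1 -> mem[0xb6]=0x12, sp=0xb6
body[0] mov  r1, r6 -> r1=0x62
body[1] sub  r4, r6, r5 -> r4=0x72
body[2] mov  r4, r5 -> r4=0xf0
body[3] xor  r5, r5, r1 -> r5=0x92
body[4] sub  r3, r3, #39 -> r3=0x84
body[5] mov  r5, #0x88 -> r5=0x88
body[6] mov  r3, r0 -> r3=0xe3
body[7] xor  r4, r3, r4 -> r4=0x13
epilogue: pop r1=0x12, sp=0xb7
prologue pushed ['r1'] at ['0xb6']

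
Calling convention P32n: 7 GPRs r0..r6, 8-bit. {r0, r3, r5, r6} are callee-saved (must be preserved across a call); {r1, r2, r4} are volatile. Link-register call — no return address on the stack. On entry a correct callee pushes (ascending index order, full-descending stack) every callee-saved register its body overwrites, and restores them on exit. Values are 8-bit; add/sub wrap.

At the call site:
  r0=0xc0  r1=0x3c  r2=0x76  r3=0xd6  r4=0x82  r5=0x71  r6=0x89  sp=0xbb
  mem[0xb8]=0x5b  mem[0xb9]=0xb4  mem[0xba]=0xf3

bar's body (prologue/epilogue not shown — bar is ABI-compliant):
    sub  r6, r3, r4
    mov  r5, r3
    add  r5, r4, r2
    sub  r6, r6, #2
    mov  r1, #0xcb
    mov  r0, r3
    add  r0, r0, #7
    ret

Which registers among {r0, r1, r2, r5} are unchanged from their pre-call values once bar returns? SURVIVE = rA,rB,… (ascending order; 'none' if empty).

SURVIVE = r0,r2,r5

prologue: push r0 → mem[0xba]=0xc0, sp=0xba
prologue: push r5 → mem[0xb9]=0x71, sp=0xb9
prologue: push r6 → mem[0xb8]=0x89, sp=0xb8
body[0] sub  r6, r3, r4 → r6=0x54
body[1] mov  r5, r3 → r5=0xd6
body[2] add  r5, r4, r2 → r5=0xf8
body[3] sub  r6, r6, #2 → r6=0x52
body[4] mov  r1, #0xcb → r1=0xcb
body[5] mov  r0, r3 → r0=0xd6
body[6] add  r0, r0, #7 → r0=0xdd
epilogue: pop r6=0x89, sp=0xb9
epilogue: pop r5=0x71, sp=0xba
epilogue: pop r0=0xc0, sp=0xbb
r0: callee-saved, written=True
r1: caller-saved, written=True
r2: caller-saved, written=False
r5: callee-saved, written=True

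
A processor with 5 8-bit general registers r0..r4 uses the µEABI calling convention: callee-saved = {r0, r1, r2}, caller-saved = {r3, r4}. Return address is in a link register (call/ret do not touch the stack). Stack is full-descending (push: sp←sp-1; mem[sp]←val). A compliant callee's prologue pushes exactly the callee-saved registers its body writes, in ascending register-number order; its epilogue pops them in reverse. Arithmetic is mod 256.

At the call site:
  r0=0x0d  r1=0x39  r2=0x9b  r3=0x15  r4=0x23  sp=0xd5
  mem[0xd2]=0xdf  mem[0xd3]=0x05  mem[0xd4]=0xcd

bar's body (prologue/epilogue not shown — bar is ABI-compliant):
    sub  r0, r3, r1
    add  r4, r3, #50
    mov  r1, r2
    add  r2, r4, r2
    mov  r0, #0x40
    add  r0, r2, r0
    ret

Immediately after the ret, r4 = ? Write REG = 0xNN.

REG = 0x47

prologue: push r0 -> mem[0xd4]=0x0d, sp=0xd4
prologue: push r1 -> mem[0xd3]=0x39, sp=0xd3
prologue: push r2 -> mem[0xd2]=0x9b, sp=0xd2
body[0] sub  r0, r3, r1 -> r0=0xdc
body[1] add  r4, r3, #50 -> r4=0x47
body[2] mov  r1, r2 -> r1=0x9b
body[3] add  r2, r4, r2 -> r2=0xe2
body[4] mov  r0, #0x40 -> r0=0x40
body[5] add  r0, r2, r0 -> r0=0x22
epilogue: pop r2=0x9b, sp=0xd3
epilogue: pop r1=0x39, sp=0xd4
epilogue: pop r0=0x0d, sp=0xd5
r4 is caller-saved -> body value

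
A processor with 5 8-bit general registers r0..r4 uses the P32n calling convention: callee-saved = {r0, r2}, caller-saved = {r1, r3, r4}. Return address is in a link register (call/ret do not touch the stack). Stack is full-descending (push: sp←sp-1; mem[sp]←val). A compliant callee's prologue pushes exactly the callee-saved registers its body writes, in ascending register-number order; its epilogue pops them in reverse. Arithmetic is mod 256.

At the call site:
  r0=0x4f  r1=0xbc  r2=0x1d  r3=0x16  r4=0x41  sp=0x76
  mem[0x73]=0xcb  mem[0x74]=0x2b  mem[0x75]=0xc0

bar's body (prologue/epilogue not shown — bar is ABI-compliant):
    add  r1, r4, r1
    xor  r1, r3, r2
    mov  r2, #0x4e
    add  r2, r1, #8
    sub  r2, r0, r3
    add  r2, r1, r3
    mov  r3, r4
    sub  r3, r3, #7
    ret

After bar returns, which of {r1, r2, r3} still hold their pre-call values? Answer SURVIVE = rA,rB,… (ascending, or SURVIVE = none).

SURVIVE = r2

prologue: push r2 → mem[0x75]=0x1d, sp=0x75
body[0] add  r1, r4, r1 → r1=0xfd
body[1] xor  r1, r3, r2 → r1=0x0b
body[2] mov  r2, #0x4e → r2=0x4e
body[3] add  r2, r1, #8 → r2=0x13
body[4] sub  r2, r0, r3 → r2=0x39
body[5] add  r2, r1, r3 → r2=0x21
body[6] mov  r3, r4 → r3=0x41
body[7] sub  r3, r3, #7 → r3=0x3a
epilogue: pop r2=0x1d, sp=0x76
r1: caller-saved, written=True
r2: callee-saved, written=True
r3: caller-saved, written=True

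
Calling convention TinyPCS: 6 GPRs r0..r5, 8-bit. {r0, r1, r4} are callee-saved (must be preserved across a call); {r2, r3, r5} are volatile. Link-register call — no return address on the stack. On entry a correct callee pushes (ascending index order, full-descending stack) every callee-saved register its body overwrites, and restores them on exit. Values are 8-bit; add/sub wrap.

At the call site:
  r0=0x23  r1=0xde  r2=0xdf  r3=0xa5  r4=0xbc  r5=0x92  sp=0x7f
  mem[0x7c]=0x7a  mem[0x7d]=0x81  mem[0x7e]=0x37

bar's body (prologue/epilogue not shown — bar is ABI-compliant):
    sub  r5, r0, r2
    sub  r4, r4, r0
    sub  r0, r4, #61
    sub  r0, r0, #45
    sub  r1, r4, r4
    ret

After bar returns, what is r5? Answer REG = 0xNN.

prologue: push r0 → mem[0x7e]=0x23, sp=0x7e
prologue: push r1 → mem[0x7d]=0xde, sp=0x7d
prologue: push r4 → mem[0x7c]=0xbc, sp=0x7c
body[0] sub  r5, r0, r2 → r5=0x44
body[1] sub  r4, r4, r0 → r4=0x99
body[2] sub  r0, r4, #61 → r0=0x5c
body[3] sub  r0, r0, #45 → r0=0x2f
body[4] sub  r1, r4, r4 → r1=0x00
epilogue: pop r4=0xbc, sp=0x7d
epilogue: pop r1=0xde, sp=0x7e
epilogue: pop r0=0x23, sp=0x7f
r5 is caller-saved → body value

REG = 0x44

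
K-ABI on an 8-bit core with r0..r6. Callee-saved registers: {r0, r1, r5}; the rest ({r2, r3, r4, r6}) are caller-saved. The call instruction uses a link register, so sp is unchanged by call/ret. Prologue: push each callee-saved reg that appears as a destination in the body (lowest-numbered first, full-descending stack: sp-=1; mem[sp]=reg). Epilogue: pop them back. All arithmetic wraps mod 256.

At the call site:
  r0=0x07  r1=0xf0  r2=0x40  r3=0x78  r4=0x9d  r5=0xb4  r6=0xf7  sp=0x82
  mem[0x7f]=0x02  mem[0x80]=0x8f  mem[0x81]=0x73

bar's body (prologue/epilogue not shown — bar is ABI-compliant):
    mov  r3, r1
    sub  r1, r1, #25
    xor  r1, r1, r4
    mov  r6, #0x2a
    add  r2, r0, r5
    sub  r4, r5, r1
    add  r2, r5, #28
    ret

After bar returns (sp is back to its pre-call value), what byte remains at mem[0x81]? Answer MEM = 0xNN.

MEM = 0xf0

prologue: push r1 → mem[0x81]=0xf0, sp=0x81
body[0] mov  r3, r1 → r3=0xf0
body[1] sub  r1, r1, #25 → r1=0xd7
body[2] xor  r1, r1, r4 → r1=0x4a
body[3] mov  r6, #0x2a → r6=0x2a
body[4] add  r2, r0, r5 → r2=0xbb
body[5] sub  r4, r5, r1 → r4=0x6a
body[6] add  r2, r5, #28 → r2=0xd0
epilogue: pop r1=0xf0, sp=0x82
prologue pushed ['r1'] at ['0x81']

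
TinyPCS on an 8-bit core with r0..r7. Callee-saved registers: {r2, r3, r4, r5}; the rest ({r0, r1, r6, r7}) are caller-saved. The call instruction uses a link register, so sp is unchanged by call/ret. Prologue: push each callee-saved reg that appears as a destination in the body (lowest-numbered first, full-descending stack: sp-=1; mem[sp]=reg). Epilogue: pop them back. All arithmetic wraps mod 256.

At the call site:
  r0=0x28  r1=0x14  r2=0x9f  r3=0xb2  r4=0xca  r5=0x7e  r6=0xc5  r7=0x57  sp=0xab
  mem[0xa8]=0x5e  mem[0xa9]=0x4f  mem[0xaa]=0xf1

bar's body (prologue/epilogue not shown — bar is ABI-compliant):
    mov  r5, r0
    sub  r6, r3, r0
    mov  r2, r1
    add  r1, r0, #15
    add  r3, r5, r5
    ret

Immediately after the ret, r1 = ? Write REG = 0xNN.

prologue: push r2 → mem[0xaa]=0x9f, sp=0xaa
prologue: push r3 → mem[0xa9]=0xb2, sp=0xa9
prologue: push r5 → mem[0xa8]=0x7e, sp=0xa8
body[0] mov  r5, r0 → r5=0x28
body[1] sub  r6, r3, r0 → r6=0x8a
body[2] mov  r2, r1 → r2=0x14
body[3] add  r1, r0, #15 → r1=0x37
body[4] add  r3, r5, r5 → r3=0x50
epilogue: pop r5=0x7e, sp=0xa9
epilogue: pop r3=0xb2, sp=0xaa
epilogue: pop r2=0x9f, sp=0xab
r1 is caller-saved → body value

REG = 0x37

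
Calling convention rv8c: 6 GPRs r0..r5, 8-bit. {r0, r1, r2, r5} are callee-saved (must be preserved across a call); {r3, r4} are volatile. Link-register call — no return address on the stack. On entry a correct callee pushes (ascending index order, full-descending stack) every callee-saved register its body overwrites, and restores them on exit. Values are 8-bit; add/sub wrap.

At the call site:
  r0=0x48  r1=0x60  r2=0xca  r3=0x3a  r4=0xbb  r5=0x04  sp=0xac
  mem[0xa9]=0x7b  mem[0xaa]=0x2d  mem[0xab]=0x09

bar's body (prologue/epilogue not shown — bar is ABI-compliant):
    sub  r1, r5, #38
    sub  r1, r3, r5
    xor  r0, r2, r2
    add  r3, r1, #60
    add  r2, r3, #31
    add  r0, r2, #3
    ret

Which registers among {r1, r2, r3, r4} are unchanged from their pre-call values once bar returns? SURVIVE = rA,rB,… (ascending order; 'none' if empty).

SURVIVE = r1,r2,r4

prologue: push r0 → mem[0xab]=0x48, sp=0xab
prologue: push r1 → mem[0xaa]=0x60, sp=0xaa
prologue: push r2 → mem[0xa9]=0xca, sp=0xa9
body[0] sub  r1, r5, #38 → r1=0xde
body[1] sub  r1, r3, r5 → r1=0x36
body[2] xor  r0, r2, r2 → r0=0x00
body[3] add  r3, r1, #60 → r3=0x72
body[4] add  r2, r3, #31 → r2=0x91
body[5] add  r0, r2, #3 → r0=0x94
epilogue: pop r2=0xca, sp=0xaa
epilogue: pop r1=0x60, sp=0xab
epilogue: pop r0=0x48, sp=0xac
r1: callee-saved, written=True
r2: callee-saved, written=True
r3: caller-saved, written=True
r4: caller-saved, written=False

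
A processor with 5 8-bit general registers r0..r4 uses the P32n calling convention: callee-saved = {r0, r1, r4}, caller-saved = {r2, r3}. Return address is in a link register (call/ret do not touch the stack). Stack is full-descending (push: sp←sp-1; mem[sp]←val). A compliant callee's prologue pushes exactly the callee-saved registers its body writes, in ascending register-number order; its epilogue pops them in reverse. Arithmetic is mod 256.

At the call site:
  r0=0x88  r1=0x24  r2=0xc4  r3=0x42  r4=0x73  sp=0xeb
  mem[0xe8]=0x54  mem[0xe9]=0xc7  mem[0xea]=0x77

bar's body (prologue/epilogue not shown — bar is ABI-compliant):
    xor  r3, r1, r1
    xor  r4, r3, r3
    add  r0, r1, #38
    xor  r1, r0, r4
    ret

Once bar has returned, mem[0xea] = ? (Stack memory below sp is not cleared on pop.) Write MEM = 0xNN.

MEM = 0x88

prologue: push r0 → mem[0xea]=0x88, sp=0xea
prologue: push r1 → mem[0xe9]=0x24, sp=0xe9
prologue: push r4 → mem[0xe8]=0x73, sp=0xe8
body[0] xor  r3, r1, r1 → r3=0x00
body[1] xor  r4, r3, r3 → r4=0x00
body[2] add  r0, r1, #38 → r0=0x4a
body[3] xor  r1, r0, r4 → r1=0x4a
epilogue: pop r4=0x73, sp=0xe9
epilogue: pop r1=0x24, sp=0xea
epilogue: pop r0=0x88, sp=0xeb
prologue pushed ['r0', 'r1', 'r4'] at ['0xea', '0xe9', '0xe8']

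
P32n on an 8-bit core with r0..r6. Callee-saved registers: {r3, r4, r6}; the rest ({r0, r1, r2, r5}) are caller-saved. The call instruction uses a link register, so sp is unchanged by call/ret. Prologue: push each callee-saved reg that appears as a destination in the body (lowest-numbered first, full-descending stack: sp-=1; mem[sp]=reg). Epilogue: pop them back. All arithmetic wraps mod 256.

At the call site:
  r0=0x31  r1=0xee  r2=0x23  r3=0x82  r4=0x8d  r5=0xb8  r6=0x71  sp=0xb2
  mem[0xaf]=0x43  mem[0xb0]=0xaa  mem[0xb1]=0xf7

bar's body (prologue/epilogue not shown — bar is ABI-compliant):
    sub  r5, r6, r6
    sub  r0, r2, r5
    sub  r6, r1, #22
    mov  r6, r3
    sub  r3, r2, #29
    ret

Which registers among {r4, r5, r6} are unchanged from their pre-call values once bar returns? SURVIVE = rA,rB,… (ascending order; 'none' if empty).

SURVIVE = r4,r6

prologue: push r3 → mem[0xb1]=0x82, sp=0xb1
prologue: push r6 → mem[0xb0]=0x71, sp=0xb0
body[0] sub  r5, r6, r6 → r5=0x00
body[1] sub  r0, r2, r5 → r0=0x23
body[2] sub  r6, r1, #22 → r6=0xd8
body[3] mov  r6, r3 → r6=0x82
body[4] sub  r3, r2, #29 → r3=0x06
epilogue: pop r6=0x71, sp=0xb1
epilogue: pop r3=0x82, sp=0xb2
r4: callee-saved, written=False
r5: caller-saved, written=True
r6: callee-saved, written=True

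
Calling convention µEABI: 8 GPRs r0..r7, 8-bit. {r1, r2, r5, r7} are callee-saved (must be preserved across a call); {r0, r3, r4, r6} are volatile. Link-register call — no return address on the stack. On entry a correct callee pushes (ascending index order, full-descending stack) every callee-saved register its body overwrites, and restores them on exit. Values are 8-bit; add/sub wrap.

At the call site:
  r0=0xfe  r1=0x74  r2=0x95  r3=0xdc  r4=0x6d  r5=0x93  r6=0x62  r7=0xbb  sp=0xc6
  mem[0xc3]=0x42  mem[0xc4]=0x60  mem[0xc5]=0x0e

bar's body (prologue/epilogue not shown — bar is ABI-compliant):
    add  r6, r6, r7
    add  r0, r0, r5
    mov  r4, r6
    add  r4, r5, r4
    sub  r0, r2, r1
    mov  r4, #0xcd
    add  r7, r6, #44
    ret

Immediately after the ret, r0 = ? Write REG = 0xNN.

REG = 0x21

prologue: push r7 → mem[0xc5]=0xbb, sp=0xc5
body[0] add  r6, r6, r7 → r6=0x1d
body[1] add  r0, r0, r5 → r0=0x91
body[2] mov  r4, r6 → r4=0x1d
body[3] add  r4, r5, r4 → r4=0xb0
body[4] sub  r0, r2, r1 → r0=0x21
body[5] mov  r4, #0xcd → r4=0xcd
body[6] add  r7, r6, #44 → r7=0x49
epilogue: pop r7=0xbb, sp=0xc6
r0 is caller-saved → body value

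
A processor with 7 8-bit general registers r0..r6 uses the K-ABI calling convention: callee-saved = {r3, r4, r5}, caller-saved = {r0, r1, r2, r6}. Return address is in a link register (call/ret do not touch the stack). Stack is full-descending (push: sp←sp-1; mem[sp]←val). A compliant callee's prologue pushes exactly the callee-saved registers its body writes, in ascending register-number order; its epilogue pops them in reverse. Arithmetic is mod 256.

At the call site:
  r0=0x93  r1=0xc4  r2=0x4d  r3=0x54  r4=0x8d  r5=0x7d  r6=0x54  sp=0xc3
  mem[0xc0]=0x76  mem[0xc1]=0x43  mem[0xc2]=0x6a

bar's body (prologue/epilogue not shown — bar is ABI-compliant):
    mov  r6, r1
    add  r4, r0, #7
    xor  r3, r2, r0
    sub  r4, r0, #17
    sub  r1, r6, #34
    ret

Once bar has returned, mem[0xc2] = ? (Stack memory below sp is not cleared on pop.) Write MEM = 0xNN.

MEM = 0x54

prologue: push r3 → mem[0xc2]=0x54, sp=0xc2
prologue: push r4 → mem[0xc1]=0x8d, sp=0xc1
body[0] mov  r6, r1 → r6=0xc4
body[1] add  r4, r0, #7 → r4=0x9a
body[2] xor  r3, r2, r0 → r3=0xde
body[3] sub  r4, r0, #17 → r4=0x82
body[4] sub  r1, r6, #34 → r1=0xa2
epilogue: pop r4=0x8d, sp=0xc2
epilogue: pop r3=0x54, sp=0xc3
prologue pushed ['r3', 'r4'] at ['0xc2', '0xc1']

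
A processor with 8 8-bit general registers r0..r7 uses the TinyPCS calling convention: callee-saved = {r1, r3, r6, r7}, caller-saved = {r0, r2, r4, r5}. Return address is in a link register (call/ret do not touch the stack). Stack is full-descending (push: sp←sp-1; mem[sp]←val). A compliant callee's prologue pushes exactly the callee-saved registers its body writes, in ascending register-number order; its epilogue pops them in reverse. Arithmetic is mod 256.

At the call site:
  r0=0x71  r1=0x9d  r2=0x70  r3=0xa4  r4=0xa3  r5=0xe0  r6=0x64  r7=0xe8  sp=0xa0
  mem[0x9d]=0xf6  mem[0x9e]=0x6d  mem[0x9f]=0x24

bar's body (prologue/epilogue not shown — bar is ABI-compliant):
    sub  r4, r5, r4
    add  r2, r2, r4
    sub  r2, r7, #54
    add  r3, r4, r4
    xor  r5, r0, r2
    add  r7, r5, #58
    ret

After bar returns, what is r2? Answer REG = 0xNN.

REG = 0xb2

prologue: push r3 -> mem[0x9f]=0xa4, sp=0x9f
prologue: push r7 -> mem[0x9e]=0xe8, sp=0x9e
body[0] sub  r4, r5, r4 -> r4=0x3d
body[1] add  r2, r2, r4 -> r2=0xad
body[2] sub  r2, r7, #54 -> r2=0xb2
body[3] add  r3, r4, r4 -> r3=0x7a
body[4] xor  r5, r0, r2 -> r5=0xc3
body[5] add  r7, r5, #58 -> r7=0xfd
epilogue: pop r7=0xe8, sp=0x9f
epilogue: pop r3=0xa4, sp=0xa0
r2 is caller-saved -> body value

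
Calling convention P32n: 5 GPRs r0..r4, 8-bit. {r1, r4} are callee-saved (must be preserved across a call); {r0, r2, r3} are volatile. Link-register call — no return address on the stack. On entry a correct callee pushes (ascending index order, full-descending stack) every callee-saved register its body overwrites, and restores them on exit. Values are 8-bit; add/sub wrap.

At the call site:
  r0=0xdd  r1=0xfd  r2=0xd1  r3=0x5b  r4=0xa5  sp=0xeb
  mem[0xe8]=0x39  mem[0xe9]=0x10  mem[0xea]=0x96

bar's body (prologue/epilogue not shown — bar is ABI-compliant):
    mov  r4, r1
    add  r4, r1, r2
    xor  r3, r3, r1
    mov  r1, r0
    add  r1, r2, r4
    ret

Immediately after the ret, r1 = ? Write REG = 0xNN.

REG = 0xfd

prologue: push r1 -> mem[0xea]=0xfd, sp=0xea
prologue: push r4 -> mem[0xe9]=0xa5, sp=0xe9
body[0] mov  r4, r1 -> r4=0xfd
body[1] add  r4, r1, r2 -> r4=0xce
body[2] xor  r3, r3, r1 -> r3=0xa6
body[3] mov  r1, r0 -> r1=0xdd
body[4] add  r1, r2, r4 -> r1=0x9f
epilogue: pop r4=0xa5, sp=0xea
epilogue: pop r1=0xfd, sp=0xeb
r1 is callee-saved -> restored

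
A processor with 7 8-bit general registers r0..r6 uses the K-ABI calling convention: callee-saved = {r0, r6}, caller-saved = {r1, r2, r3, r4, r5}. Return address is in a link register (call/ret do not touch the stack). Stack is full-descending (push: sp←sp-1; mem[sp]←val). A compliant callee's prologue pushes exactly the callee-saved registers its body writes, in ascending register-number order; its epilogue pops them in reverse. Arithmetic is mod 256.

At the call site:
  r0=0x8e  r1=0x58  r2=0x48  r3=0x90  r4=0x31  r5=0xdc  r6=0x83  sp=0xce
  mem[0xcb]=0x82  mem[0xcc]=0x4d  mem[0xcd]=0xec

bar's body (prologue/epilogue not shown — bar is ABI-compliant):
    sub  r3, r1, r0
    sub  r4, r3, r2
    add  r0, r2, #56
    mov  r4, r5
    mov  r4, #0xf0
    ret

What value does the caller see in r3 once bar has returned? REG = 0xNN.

REG = 0xca

prologue: push r0 → mem[0xcd]=0x8e, sp=0xcd
body[0] sub  r3, r1, r0 → r3=0xca
body[1] sub  r4, r3, r2 → r4=0x82
body[2] add  r0, r2, #56 → r0=0x80
body[3] mov  r4, r5 → r4=0xdc
body[4] mov  r4, #0xf0 → r4=0xf0
epilogue: pop r0=0x8e, sp=0xce
r3 is caller-saved → body value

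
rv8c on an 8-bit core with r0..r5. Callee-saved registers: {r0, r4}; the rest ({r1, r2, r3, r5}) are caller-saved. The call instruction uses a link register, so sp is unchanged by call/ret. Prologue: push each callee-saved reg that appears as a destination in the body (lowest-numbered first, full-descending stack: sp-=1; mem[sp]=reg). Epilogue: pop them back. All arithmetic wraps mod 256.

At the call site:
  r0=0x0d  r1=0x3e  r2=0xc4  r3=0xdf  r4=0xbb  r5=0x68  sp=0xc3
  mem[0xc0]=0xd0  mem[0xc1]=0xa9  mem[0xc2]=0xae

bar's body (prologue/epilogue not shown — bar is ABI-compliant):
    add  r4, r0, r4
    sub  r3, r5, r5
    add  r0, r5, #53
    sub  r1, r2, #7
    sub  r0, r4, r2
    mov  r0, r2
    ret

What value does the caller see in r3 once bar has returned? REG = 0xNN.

REG = 0x00

prologue: push r0 → mem[0xc2]=0x0d, sp=0xc2
prologue: push r4 → mem[0xc1]=0xbb, sp=0xc1
body[0] add  r4, r0, r4 → r4=0xc8
body[1] sub  r3, r5, r5 → r3=0x00
body[2] add  r0, r5, #53 → r0=0x9d
body[3] sub  r1, r2, #7 → r1=0xbd
body[4] sub  r0, r4, r2 → r0=0x04
body[5] mov  r0, r2 → r0=0xc4
epilogue: pop r4=0xbb, sp=0xc2
epilogue: pop r0=0x0d, sp=0xc3
r3 is caller-saved → body value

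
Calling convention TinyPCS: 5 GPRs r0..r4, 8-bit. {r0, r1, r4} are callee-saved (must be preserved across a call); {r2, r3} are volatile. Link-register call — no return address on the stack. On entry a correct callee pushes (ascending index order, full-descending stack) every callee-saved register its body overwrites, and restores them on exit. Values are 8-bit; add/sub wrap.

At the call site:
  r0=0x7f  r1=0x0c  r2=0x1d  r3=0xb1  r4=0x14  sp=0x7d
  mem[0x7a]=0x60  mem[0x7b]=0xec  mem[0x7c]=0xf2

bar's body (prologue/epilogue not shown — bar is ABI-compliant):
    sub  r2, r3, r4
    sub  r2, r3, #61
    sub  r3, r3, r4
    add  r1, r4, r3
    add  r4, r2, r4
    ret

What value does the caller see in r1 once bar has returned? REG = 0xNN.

REG = 0x0c

prologue: push r1 -> mem[0x7c]=0x0c, sp=0x7c
prologue: push r4 -> mem[0x7b]=0x14, sp=0x7b
body[0] sub  r2, r3, r4 -> r2=0x9d
body[1] sub  r2, r3, #61 -> r2=0x74
body[2] sub  r3, r3, r4 -> r3=0x9d
body[3] add  r1, r4, r3 -> r1=0xb1
body[4] add  r4, r2, r4 -> r4=0x88
epilogue: pop r4=0x14, sp=0x7c
epilogue: pop r1=0x0c, sp=0x7d
r1 is callee-saved -> restored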